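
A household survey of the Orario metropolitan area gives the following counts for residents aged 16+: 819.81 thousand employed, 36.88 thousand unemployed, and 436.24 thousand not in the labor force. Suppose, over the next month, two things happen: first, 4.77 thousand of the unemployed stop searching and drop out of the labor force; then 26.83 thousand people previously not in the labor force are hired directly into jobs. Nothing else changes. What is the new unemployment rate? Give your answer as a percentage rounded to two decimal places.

New unemployment rate ≈ 3.65%.

Initially, labor force = 819.81 + 36.88 = 856.69 thousand, so u = 36.88/856.69 = 4.30%.
After the first change, unemployed and labor force both fall by 4.77 → E = 819.81, U = 32.11, labor force = 851.92 thousand.
After the second change, employed and labor force both rise by 26.83; unemployed unchanged → E = 846.64, U = 32.11, labor force = 878.75 thousand.
New unemployment rate = 32.11 / 878.75 = 3.65%.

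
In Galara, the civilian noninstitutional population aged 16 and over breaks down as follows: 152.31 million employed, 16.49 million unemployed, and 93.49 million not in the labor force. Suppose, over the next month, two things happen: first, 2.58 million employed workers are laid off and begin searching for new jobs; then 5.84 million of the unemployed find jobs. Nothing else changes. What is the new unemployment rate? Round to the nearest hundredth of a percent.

Initially, labor force = 152.31 + 16.49 = 168.80 million, so u = 16.49/168.80 = 9.77%.
After the first change, employed falls and unemployed rises by 2.58; labor force unchanged → E = 149.73, U = 19.07, labor force = 168.80 million.
After the second change, unemployed falls and employed rises by 5.84; labor force unchanged → E = 155.57, U = 13.23, labor force = 168.80 million.
New unemployment rate = 13.23 / 168.80 = 7.84%.

New unemployment rate ≈ 7.84%.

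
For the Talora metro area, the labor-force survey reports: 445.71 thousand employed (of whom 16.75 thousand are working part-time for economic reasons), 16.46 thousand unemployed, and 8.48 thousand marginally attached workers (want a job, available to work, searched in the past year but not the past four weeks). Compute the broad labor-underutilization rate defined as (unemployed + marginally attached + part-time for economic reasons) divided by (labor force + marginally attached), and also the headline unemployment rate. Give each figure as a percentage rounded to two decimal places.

Labor force = 445.71 + 16.46 = 462.17 thousand.
Numerator = 16.46 + 8.48 + 16.75 = 41.69 thousand.
Denominator = 462.17 + 8.48 = 470.65 thousand.
Broad rate = 41.69 / 470.65 = 8.86%.
Headline unemployment rate = 16.46 / 462.17 = 3.56%.

Broad underutilization rate ≈ 8.86%; headline unemployment rate ≈ 3.56%.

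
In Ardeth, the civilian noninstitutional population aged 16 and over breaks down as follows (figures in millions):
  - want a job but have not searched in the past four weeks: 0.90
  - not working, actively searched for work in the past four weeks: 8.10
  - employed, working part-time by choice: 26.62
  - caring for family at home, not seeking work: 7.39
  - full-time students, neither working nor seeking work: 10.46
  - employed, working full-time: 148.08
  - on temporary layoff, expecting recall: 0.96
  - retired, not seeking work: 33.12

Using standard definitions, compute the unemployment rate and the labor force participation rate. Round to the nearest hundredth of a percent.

Employed = 26.62 + 148.08 = 174.70 million.
Unemployed = 8.10 + 0.96 = 9.06 million (jobless and actively searching, or on temporary layoff).
Labor force = 174.70 + 9.06 = 183.76 million.
Not in labor force = 0.90 + 7.39 + 10.46 + 33.12 = 51.87 million (those not working and not actively searching are outside the labor force — including those who want a job but have given up searching).
Civilian working-age population = 183.76 + 51.87 = 235.63 million.
Unemployment rate = 9.06 / 183.76 = 4.93%.
Labor force participation rate = 183.76 / 235.63 = 77.99%.

Unemployment rate ≈ 4.93%; labor force participation rate ≈ 77.99%.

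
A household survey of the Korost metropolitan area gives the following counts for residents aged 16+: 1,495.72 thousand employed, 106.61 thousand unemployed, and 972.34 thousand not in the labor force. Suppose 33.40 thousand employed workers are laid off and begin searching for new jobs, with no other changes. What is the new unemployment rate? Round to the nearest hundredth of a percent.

Initially, labor force = 1,495.72 + 106.61 = 1,602.33 thousand, so u = 106.61/1,602.33 = 6.65%.
After the change, employed falls and unemployed rises by 33.40; labor force unchanged → E = 1,462.32, U = 140.01, labor force = 1,602.33 thousand.
New unemployment rate = 140.01 / 1,602.33 = 8.74%.

New unemployment rate ≈ 8.74%.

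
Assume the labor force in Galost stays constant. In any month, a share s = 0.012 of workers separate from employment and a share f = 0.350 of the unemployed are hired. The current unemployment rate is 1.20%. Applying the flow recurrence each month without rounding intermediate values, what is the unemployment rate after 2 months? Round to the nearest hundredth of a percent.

Unemployment rate after two months ≈ 2.45%.

With a fixed labor force, u_{t+1} = u_t + s·(1−u_t) − f·u_t = u_t·(1−s−f) + s.
Here 1−s−f = 0.638 and s = 0.012.
u_1 = 0.012000 × 0.638 + 0.012 = 0.019656.
u_2 = 0.019656 × 0.638 + 0.012 = 0.024541.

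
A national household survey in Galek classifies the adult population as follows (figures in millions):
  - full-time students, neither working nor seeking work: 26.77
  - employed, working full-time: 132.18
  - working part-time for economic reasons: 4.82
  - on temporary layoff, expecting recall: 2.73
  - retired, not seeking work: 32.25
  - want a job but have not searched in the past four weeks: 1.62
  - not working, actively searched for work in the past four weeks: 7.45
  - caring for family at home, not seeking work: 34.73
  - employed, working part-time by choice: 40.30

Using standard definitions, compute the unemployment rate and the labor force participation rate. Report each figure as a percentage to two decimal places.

Unemployment rate ≈ 5.43%; labor force participation rate ≈ 66.28%.

Employed = 132.18 + 4.82 + 40.30 = 177.30 million (anyone who worked, including part-time for economic reasons, counts as employed).
Unemployed = 2.73 + 7.45 = 10.18 million (jobless and actively searching, or on temporary layoff).
Labor force = 177.30 + 10.18 = 187.48 million.
Not in labor force = 26.77 + 32.25 + 1.62 + 34.73 = 95.37 million (those not working and not actively searching are outside the labor force — including those who want a job but have given up searching).
Civilian working-age population = 187.48 + 95.37 = 282.85 million.
Unemployment rate = 10.18 / 187.48 = 5.43%.
Labor force participation rate = 187.48 / 282.85 = 66.28%.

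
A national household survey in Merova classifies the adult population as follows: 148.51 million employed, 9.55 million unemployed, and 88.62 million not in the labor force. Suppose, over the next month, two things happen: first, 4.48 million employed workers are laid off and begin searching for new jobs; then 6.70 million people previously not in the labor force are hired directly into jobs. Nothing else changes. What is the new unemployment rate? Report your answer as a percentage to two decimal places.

Initially, labor force = 148.51 + 9.55 = 158.06 million, so u = 9.55/158.06 = 6.04%.
After the first change, employed falls and unemployed rises by 4.48; labor force unchanged → E = 144.03, U = 14.03, labor force = 158.06 million.
After the second change, employed and labor force both rise by 6.70; unemployed unchanged → E = 150.73, U = 14.03, labor force = 164.76 million.
New unemployment rate = 14.03 / 164.76 = 8.52%.

New unemployment rate ≈ 8.52%.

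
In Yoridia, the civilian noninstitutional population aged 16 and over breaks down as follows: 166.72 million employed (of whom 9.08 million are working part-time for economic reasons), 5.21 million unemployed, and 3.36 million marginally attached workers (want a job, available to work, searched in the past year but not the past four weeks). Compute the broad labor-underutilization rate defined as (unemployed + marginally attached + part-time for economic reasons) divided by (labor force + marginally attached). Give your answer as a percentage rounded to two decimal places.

Labor force = 166.72 + 5.21 = 171.93 million.
Numerator = 5.21 + 3.36 + 9.08 = 17.65 million.
Denominator = 171.93 + 3.36 = 175.29 million.
Broad rate = 17.65 / 175.29 = 10.07%.

Broad underutilization rate ≈ 10.07%.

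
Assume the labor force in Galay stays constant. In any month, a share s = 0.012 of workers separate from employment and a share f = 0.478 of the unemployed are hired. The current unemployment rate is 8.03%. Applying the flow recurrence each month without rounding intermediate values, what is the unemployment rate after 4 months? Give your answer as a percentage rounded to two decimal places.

Unemployment rate after four months ≈ 2.83%.

With a fixed labor force, u_{t+1} = u_t + s·(1−u_t) − f·u_t = u_t·(1−s−f) + s.
Here 1−s−f = 0.510 and s = 0.012.
u_1 = 0.080300 × 0.510 + 0.012 = 0.052953.
u_2 = 0.052953 × 0.510 + 0.012 = 0.039006.
u_3 = 0.039006 × 0.510 + 0.012 = 0.031893.
u_4 = 0.031893 × 0.510 + 0.012 = 0.028265.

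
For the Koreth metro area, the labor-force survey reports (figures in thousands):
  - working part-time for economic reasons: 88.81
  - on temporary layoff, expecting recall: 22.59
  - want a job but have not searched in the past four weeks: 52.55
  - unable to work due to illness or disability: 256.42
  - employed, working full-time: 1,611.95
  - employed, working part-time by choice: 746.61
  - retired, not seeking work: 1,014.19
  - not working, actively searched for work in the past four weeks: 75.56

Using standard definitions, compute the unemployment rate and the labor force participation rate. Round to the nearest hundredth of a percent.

Unemployment rate ≈ 3.86%; labor force participation rate ≈ 65.80%.

Employed = 88.81 + 1,611.95 + 746.61 = 2,447.37 thousand (anyone who worked, including part-time for economic reasons, counts as employed).
Unemployed = 22.59 + 75.56 = 98.15 thousand (jobless and actively searching, or on temporary layoff).
Labor force = 2,447.37 + 98.15 = 2,545.52 thousand.
Not in labor force = 52.55 + 256.42 + 1,014.19 = 1,323.16 thousand (those not working and not actively searching are outside the labor force — including those who want a job but have given up searching).
Civilian working-age population = 2,545.52 + 1,323.16 = 3,868.68 thousand.
Unemployment rate = 98.15 / 2,545.52 = 3.86%.
Labor force participation rate = 2,545.52 / 3,868.68 = 65.80%.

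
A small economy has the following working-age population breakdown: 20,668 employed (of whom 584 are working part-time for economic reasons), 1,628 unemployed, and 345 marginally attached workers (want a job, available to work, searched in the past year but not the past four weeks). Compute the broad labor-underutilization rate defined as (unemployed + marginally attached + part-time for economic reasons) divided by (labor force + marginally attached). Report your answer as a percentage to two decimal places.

Labor force = 20,668 + 1,628 = 22,296.
Numerator = 1,628 + 345 + 584 = 2,557.
Denominator = 22,296 + 345 = 22,641.
Broad rate = 2,557 / 22,641 = 11.29%.

Broad underutilization rate ≈ 11.29%.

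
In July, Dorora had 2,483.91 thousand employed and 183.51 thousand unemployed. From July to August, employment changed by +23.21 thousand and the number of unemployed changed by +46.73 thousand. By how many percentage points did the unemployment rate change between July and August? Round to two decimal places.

July: labor force = 2,483.91 + 183.51 = 2,667.42; u = 183.51/2,667.42 = 6.88%.
August: labor force = 2,507.12 + 230.24 = 2,737.36; u = 230.24/2,737.36 = 8.41%.
Change = 8.41% − 6.88% = +1.53 pp.

The unemployment rate changed by +1.53 percentage points.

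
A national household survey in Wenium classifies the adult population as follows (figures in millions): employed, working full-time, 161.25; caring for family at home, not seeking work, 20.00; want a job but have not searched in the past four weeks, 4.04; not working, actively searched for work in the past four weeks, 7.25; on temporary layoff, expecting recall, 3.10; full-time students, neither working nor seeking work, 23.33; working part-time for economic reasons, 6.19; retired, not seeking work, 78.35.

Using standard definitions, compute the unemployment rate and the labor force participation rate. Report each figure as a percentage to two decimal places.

Employed = 161.25 + 6.19 = 167.44 million (anyone who worked, including part-time for economic reasons, counts as employed).
Unemployed = 7.25 + 3.10 = 10.35 million (jobless and actively searching, or on temporary layoff).
Labor force = 167.44 + 10.35 = 177.79 million.
Not in labor force = 20.00 + 4.04 + 23.33 + 78.35 = 125.72 million (those not working and not actively searching are outside the labor force — including those who want a job but have given up searching).
Civilian working-age population = 177.79 + 125.72 = 303.51 million.
Unemployment rate = 10.35 / 177.79 = 5.82%.
Labor force participation rate = 177.79 / 303.51 = 58.58%.

Unemployment rate ≈ 5.82%; labor force participation rate ≈ 58.58%.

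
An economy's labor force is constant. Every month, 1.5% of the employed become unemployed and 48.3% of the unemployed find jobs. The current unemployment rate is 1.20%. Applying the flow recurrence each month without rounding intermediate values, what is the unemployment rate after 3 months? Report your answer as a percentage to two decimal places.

With a fixed labor force, u_{t+1} = u_t + s·(1−u_t) − f·u_t = u_t·(1−s−f) + s.
Here 1−s−f = 0.502 and s = 0.015.
u_1 = 0.012000 × 0.502 + 0.015 = 0.021024.
u_2 = 0.021024 × 0.502 + 0.015 = 0.025554.
u_3 = 0.025554 × 0.502 + 0.015 = 0.027828.

Unemployment rate after three months ≈ 2.78%.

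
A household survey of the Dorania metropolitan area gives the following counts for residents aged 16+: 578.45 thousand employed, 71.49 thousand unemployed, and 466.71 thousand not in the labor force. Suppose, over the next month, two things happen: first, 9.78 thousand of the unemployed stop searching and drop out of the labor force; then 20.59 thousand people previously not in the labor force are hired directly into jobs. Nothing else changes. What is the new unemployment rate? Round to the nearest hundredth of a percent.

New unemployment rate ≈ 9.34%.

Initially, labor force = 578.45 + 71.49 = 649.94 thousand, so u = 71.49/649.94 = 11.00%.
After the first change, unemployed and labor force both fall by 9.78 → E = 578.45, U = 61.71, labor force = 640.16 thousand.
After the second change, employed and labor force both rise by 20.59; unemployed unchanged → E = 599.04, U = 61.71, labor force = 660.75 thousand.
New unemployment rate = 61.71 / 660.75 = 9.34%.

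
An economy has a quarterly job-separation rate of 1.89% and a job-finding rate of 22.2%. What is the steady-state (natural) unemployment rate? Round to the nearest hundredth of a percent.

At steady state the flows balance: s·E = f·U, so U/(E+U) = s/(s+f).
u* = 1.89 / (1.89 + 22.2) = 1.89 / 24.09 = 7.85%.

Steady-state unemployment rate ≈ 7.85%.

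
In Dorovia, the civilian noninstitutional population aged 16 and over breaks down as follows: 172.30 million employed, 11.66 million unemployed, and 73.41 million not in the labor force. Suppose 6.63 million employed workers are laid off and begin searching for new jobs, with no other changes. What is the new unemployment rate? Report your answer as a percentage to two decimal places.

Initially, labor force = 172.30 + 11.66 = 183.96 million, so u = 11.66/183.96 = 6.34%.
After the change, employed falls and unemployed rises by 6.63; labor force unchanged → E = 165.67, U = 18.29, labor force = 183.96 million.
New unemployment rate = 18.29 / 183.96 = 9.94%.

New unemployment rate ≈ 9.94%.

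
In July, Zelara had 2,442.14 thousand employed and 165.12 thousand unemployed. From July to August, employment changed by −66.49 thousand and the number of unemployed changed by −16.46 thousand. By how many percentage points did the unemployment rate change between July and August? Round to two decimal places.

The unemployment rate changed by −0.44 percentage points.

July: labor force = 2,442.14 + 165.12 = 2,607.26; u = 165.12/2,607.26 = 6.33%.
August: labor force = 2,375.65 + 148.66 = 2,524.31; u = 148.66/2,524.31 = 5.89%.
Change = 5.89% − 6.33% = −0.44 pp.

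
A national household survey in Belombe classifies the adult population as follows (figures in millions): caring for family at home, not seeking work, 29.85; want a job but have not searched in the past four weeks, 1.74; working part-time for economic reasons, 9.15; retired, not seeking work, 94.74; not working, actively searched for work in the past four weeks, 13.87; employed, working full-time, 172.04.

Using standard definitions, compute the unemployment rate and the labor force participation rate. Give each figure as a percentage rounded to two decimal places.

Unemployment rate ≈ 7.11%; labor force participation rate ≈ 60.69%.

Employed = 9.15 + 172.04 = 181.19 million (anyone who worked, including part-time for economic reasons, counts as employed).
Unemployed = 13.87 million.
Labor force = 181.19 + 13.87 = 195.06 million.
Not in labor force = 29.85 + 1.74 + 94.74 = 126.33 million (those not working and not actively searching are outside the labor force — including those who want a job but have given up searching).
Civilian working-age population = 195.06 + 126.33 = 321.39 million.
Unemployment rate = 13.87 / 195.06 = 7.11%.
Labor force participation rate = 195.06 / 321.39 = 60.69%.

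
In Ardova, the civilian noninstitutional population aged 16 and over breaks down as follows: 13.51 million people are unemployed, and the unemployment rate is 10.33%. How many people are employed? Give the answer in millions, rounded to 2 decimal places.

About 117.27 million are employed.

Labor force = U / u = 13.51 / 0.1033 ≈ 130.78 million.
Employed = labor force − unemployed = 130.78 − 13.51 = 117.27 million.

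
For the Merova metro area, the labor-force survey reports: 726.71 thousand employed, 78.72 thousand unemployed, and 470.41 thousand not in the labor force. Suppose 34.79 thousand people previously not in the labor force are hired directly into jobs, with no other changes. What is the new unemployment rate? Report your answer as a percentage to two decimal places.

New unemployment rate ≈ 9.37%.

Initially, labor force = 726.71 + 78.72 = 805.43 thousand, so u = 78.72/805.43 = 9.77%.
After the change, employed and labor force both rise by 34.79; unemployed unchanged → E = 761.50, U = 78.72, labor force = 840.22 thousand.
New unemployment rate = 78.72 / 840.22 = 9.37%.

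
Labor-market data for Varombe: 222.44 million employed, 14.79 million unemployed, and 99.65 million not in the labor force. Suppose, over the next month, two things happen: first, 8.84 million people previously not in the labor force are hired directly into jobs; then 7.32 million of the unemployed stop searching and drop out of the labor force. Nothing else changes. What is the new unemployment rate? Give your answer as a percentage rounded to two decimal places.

Initially, labor force = 222.44 + 14.79 = 237.23 million, so u = 14.79/237.23 = 6.23%.
After the first change, employed and labor force both rise by 8.84; unemployed unchanged → E = 231.28, U = 14.79, labor force = 246.07 million.
After the second change, unemployed and labor force both fall by 7.32 → E = 231.28, U = 7.47, labor force = 238.75 million.
New unemployment rate = 7.47 / 238.75 = 3.13%.

New unemployment rate ≈ 3.13%.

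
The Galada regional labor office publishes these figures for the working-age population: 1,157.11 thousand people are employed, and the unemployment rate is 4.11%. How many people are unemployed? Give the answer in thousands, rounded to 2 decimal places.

Let U be the number unemployed. The labor force is E + U, and U/(E+U) = 0.0411.
So U = 0.0411 × 1,157.11 / (1 − 0.0411) = 47.5572 / 0.9589 ≈ 49.60 thousand.

About 49.60 thousand are unemployed.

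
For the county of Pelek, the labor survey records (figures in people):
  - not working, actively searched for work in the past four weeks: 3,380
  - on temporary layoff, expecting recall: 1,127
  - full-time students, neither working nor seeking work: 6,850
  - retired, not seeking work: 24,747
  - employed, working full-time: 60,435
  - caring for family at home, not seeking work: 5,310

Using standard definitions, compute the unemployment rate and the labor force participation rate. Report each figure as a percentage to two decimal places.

Unemployment rate ≈ 6.94%; labor force participation rate ≈ 63.76%.

Employed = 60,435.
Unemployed = 3,380 + 1,127 = 4,507 (jobless and actively searching, or on temporary layoff).
Labor force = 60,435 + 4,507 = 64,942.
Not in labor force = 6,850 + 24,747 + 5,310 = 36,907 (those not working and not actively searching are outside the labor force).
Civilian working-age population = 64,942 + 36,907 = 101,849.
Unemployment rate = 4,507 / 64,942 = 6.94%.
Labor force participation rate = 64,942 / 101,849 = 63.76%.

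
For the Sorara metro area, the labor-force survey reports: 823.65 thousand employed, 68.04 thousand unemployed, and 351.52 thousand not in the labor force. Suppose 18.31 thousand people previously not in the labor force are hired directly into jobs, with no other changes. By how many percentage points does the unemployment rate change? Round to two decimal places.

Initially, labor force = 823.65 + 68.04 = 891.69 thousand, so u = 68.04/891.69 = 7.63%.
After the change, employed and labor force both rise by 18.31; unemployed unchanged → E = 841.96, U = 68.04, labor force = 910.00 thousand.
New unemployment rate = 68.04 / 910.00 = 7.48%.
Change = 7.48% − 7.63% = −0.15 percentage points.

The unemployment rate changes by −0.15 percentage points.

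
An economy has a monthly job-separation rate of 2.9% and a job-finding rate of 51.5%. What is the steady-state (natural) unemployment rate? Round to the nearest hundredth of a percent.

Steady-state unemployment rate ≈ 5.33%.

At steady state the flows balance: s·E = f·U, so U/(E+U) = s/(s+f).
u* = 2.9 / (2.9 + 51.5) = 2.9 / 54.40 = 5.33%.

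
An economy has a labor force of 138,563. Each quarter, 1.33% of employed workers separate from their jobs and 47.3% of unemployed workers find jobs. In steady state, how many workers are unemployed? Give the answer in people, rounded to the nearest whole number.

Steady-state unemployment rate u* = s/(s+f) = 1.33/(1.33+47.3) = 0.027349.
Unemployed = u* × labor force = 0.027349 × 138,563 ≈ 3,790.

About 3,790 are unemployed in steady state.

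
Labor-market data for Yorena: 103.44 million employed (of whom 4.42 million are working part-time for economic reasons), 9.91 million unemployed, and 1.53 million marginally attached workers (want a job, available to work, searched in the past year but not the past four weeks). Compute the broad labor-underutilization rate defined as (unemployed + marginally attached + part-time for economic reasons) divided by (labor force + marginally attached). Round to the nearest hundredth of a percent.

Broad underutilization rate ≈ 13.81%.

Labor force = 103.44 + 9.91 = 113.35 million.
Numerator = 9.91 + 1.53 + 4.42 = 15.86 million.
Denominator = 113.35 + 1.53 = 114.88 million.
Broad rate = 15.86 / 114.88 = 13.81%.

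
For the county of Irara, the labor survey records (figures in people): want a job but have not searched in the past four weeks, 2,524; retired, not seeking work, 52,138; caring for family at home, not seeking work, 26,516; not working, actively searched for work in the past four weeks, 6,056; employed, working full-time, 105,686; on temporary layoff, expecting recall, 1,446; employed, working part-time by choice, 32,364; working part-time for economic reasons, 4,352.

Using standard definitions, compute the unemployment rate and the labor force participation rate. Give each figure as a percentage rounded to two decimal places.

Unemployment rate ≈ 5.00%; labor force participation rate ≈ 64.87%.

Employed = 105,686 + 32,364 + 4,352 = 142,402 (anyone who worked, including part-time for economic reasons, counts as employed).
Unemployed = 6,056 + 1,446 = 7,502 (jobless and actively searching, or on temporary layoff).
Labor force = 142,402 + 7,502 = 149,904.
Not in labor force = 2,524 + 52,138 + 26,516 = 81,178 (those not working and not actively searching are outside the labor force — including those who want a job but have given up searching).
Civilian working-age population = 149,904 + 81,178 = 231,082.
Unemployment rate = 7,502 / 149,904 = 5.00%.
Labor force participation rate = 149,904 / 231,082 = 64.87%.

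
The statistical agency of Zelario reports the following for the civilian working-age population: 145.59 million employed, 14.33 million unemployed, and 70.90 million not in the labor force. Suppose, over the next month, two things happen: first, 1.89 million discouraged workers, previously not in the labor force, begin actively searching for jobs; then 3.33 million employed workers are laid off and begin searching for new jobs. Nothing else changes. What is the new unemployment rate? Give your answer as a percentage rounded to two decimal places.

Initially, labor force = 145.59 + 14.33 = 159.92 million, so u = 14.33/159.92 = 8.96%.
After the first change, unemployed and labor force both rise by 1.89 → E = 145.59, U = 16.22, labor force = 161.81 million.
After the second change, employed falls and unemployed rises by 3.33; labor force unchanged → E = 142.26, U = 19.55, labor force = 161.81 million.
New unemployment rate = 19.55 / 161.81 = 12.08%.

New unemployment rate ≈ 12.08%.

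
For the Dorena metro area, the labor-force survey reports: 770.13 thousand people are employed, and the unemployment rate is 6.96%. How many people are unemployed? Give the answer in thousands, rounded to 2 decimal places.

Let U be the number unemployed. The labor force is E + U, and U/(E+U) = 0.0696.
So U = 0.0696 × 770.13 / (1 − 0.0696) = 53.6010 / 0.9304 ≈ 57.61 thousand.

About 57.61 thousand are unemployed.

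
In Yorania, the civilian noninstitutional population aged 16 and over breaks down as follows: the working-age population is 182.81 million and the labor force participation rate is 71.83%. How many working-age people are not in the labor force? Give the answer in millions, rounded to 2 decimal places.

About 51.50 million are not in the labor force.

Share not in the labor force = 1 − 0.7183 = 0.2817.
Not in labor force = 0.2817 × 182.81 ≈ 51.50 million.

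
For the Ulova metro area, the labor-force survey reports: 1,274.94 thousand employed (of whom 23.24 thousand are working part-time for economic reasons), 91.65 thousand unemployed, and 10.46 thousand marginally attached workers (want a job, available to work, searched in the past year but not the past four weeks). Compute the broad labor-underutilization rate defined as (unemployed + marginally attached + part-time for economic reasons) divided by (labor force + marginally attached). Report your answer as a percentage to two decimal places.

Broad underutilization rate ≈ 9.10%.

Labor force = 1,274.94 + 91.65 = 1,366.59 thousand.
Numerator = 91.65 + 10.46 + 23.24 = 125.35 thousand.
Denominator = 1,366.59 + 10.46 = 1,377.05 thousand.
Broad rate = 125.35 / 1,377.05 = 9.10%.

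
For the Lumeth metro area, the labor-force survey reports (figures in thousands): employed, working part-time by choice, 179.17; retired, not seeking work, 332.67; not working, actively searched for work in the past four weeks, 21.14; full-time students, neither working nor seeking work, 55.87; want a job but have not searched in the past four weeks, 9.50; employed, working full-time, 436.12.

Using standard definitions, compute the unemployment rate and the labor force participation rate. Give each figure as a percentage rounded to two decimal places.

Unemployment rate ≈ 3.32%; labor force participation rate ≈ 61.52%.

Employed = 179.17 + 436.12 = 615.29 thousand.
Unemployed = 21.14 thousand.
Labor force = 615.29 + 21.14 = 636.43 thousand.
Not in labor force = 332.67 + 55.87 + 9.50 = 398.04 thousand (those not working and not actively searching are outside the labor force — including those who want a job but have given up searching).
Civilian working-age population = 636.43 + 398.04 = 1,034.47 thousand.
Unemployment rate = 21.14 / 636.43 = 3.32%.
Labor force participation rate = 636.43 / 1,034.47 = 61.52%.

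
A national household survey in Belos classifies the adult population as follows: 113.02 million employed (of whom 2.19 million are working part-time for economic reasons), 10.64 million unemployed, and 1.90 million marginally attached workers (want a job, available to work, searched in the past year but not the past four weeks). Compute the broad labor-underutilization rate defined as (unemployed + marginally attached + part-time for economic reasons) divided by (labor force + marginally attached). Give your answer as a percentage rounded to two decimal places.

Labor force = 113.02 + 10.64 = 123.66 million.
Numerator = 10.64 + 1.90 + 2.19 = 14.73 million.
Denominator = 123.66 + 1.90 = 125.56 million.
Broad rate = 14.73 / 125.56 = 11.73%.

Broad underutilization rate ≈ 11.73%.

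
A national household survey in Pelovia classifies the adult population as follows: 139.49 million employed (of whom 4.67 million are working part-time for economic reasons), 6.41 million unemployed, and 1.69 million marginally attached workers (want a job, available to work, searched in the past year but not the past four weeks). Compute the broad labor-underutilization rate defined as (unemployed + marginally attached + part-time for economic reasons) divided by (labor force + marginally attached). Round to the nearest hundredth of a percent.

Labor force = 139.49 + 6.41 = 145.90 million.
Numerator = 6.41 + 1.69 + 4.67 = 12.77 million.
Denominator = 145.90 + 1.69 = 147.59 million.
Broad rate = 12.77 / 147.59 = 8.65%.

Broad underutilization rate ≈ 8.65%.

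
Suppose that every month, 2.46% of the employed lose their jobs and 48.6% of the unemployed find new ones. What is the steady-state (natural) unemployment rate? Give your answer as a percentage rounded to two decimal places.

At steady state the flows balance: s·E = f·U, so U/(E+U) = s/(s+f).
u* = 2.46 / (2.46 + 48.6) = 2.46 / 51.06 = 4.82%.

Steady-state unemployment rate ≈ 4.82%.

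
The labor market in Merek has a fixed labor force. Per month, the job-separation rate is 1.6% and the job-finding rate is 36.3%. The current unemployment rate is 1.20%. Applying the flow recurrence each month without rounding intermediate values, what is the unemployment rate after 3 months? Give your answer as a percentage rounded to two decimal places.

With a fixed labor force, u_{t+1} = u_t + s·(1−u_t) − f·u_t = u_t·(1−s−f) + s.
Here 1−s−f = 0.621 and s = 0.016.
u_1 = 0.012000 × 0.621 + 0.016 = 0.023452.
u_2 = 0.023452 × 0.621 + 0.016 = 0.030564.
u_3 = 0.030564 × 0.621 + 0.016 = 0.034980.

Unemployment rate after three months ≈ 3.50%.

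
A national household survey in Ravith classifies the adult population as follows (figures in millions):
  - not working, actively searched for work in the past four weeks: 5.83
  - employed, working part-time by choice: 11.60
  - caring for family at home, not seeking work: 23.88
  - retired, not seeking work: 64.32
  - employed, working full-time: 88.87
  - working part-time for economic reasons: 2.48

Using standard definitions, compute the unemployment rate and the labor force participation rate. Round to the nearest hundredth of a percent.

Employed = 11.60 + 88.87 + 2.48 = 102.95 million (anyone who worked, including part-time for economic reasons, counts as employed).
Unemployed = 5.83 million.
Labor force = 102.95 + 5.83 = 108.78 million.
Not in labor force = 23.88 + 64.32 = 88.20 million (those not working and not actively searching are outside the labor force).
Civilian working-age population = 108.78 + 88.20 = 196.98 million.
Unemployment rate = 5.83 / 108.78 = 5.36%.
Labor force participation rate = 108.78 / 196.98 = 55.22%.

Unemployment rate ≈ 5.36%; labor force participation rate ≈ 55.22%.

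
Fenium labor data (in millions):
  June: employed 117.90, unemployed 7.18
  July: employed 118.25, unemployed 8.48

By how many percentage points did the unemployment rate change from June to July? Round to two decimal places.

The unemployment rate changed by +0.95 percentage points.

June: labor force = 117.90 + 7.18 = 125.08; u = 7.18/125.08 = 5.74%.
July: labor force = 118.25 + 8.48 = 126.73; u = 8.48/126.73 = 6.69%.
Change = 6.69% − 5.74% = +0.95 pp.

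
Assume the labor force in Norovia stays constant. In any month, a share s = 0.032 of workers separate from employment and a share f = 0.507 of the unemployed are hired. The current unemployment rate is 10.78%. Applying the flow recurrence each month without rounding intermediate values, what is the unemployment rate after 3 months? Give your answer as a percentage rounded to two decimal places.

With a fixed labor force, u_{t+1} = u_t + s·(1−u_t) − f·u_t = u_t·(1−s−f) + s.
Here 1−s−f = 0.461 and s = 0.032.
u_1 = 0.107800 × 0.461 + 0.032 = 0.081696.
u_2 = 0.081696 × 0.461 + 0.032 = 0.069662.
u_3 = 0.069662 × 0.461 + 0.032 = 0.064114.

Unemployment rate after three months ≈ 6.41%.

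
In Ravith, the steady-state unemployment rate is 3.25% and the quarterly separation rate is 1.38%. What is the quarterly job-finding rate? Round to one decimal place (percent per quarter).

Job-finding rate ≈ 41.1% per quarter.

From u* = s/(s+f): f = s·(1−u)/u.
f = 1.38 × (1 − 0.0325) / 0.0325 = 1.3351 / 0.0325 ≈ 41.1% per quarter.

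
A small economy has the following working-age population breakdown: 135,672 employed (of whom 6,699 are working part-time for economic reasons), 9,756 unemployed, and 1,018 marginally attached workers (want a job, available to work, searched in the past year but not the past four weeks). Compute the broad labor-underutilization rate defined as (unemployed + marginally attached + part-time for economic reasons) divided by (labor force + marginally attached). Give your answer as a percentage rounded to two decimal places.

Broad underutilization rate ≈ 11.93%.

Labor force = 135,672 + 9,756 = 145,428.
Numerator = 9,756 + 1,018 + 6,699 = 17,473.
Denominator = 145,428 + 1,018 = 146,446.
Broad rate = 17,473 / 146,446 = 11.93%.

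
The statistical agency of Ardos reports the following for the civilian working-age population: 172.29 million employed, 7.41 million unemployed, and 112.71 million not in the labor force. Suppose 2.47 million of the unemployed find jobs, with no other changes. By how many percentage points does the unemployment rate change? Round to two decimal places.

The unemployment rate changes by −1.37 percentage points.

Initially, labor force = 172.29 + 7.41 = 179.70 million, so u = 7.41/179.70 = 4.12%.
After the change, unemployed falls and employed rises by 2.47; labor force unchanged → E = 174.76, U = 4.94, labor force = 179.70 million.
New unemployment rate = 4.94 / 179.70 = 2.75%.
Change = 2.75% − 4.12% = −1.37 percentage points.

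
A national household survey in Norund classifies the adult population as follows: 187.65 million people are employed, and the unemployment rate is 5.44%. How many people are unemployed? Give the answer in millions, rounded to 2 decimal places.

About 10.80 million are unemployed.

Let U be the number unemployed. The labor force is E + U, and U/(E+U) = 0.0544.
So U = 0.0544 × 187.65 / (1 − 0.0544) = 10.2082 / 0.9456 ≈ 10.80 million.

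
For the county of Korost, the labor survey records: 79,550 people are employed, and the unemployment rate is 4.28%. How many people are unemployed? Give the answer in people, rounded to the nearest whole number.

Let U be the number unemployed. The labor force is E + U, and U/(E+U) = 0.0428.
So U = 0.0428 × 79,550 / (1 − 0.0428) = 3404.74 / 0.9572 ≈ 3,557.

About 3,557 are unemployed.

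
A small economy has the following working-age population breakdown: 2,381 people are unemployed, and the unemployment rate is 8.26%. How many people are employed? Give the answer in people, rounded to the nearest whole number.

About 26,445 are employed.

Labor force = U / u = 2,381 / 0.0826 ≈ 28,826.
Employed = labor force − unemployed = 28,826 − 2,381 = 26,445.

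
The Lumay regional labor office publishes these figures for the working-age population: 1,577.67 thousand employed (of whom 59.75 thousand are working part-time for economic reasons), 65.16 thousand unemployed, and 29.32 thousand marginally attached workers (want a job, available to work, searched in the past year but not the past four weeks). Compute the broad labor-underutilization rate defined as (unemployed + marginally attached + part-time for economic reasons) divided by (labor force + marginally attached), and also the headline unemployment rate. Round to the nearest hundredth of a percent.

Broad underutilization rate ≈ 9.22%; headline unemployment rate ≈ 3.97%.

Labor force = 1,577.67 + 65.16 = 1,642.83 thousand.
Numerator = 65.16 + 29.32 + 59.75 = 154.23 thousand.
Denominator = 1,642.83 + 29.32 = 1,672.15 thousand.
Broad rate = 154.23 / 1,672.15 = 9.22%.
Headline unemployment rate = 65.16 / 1,642.83 = 3.97%.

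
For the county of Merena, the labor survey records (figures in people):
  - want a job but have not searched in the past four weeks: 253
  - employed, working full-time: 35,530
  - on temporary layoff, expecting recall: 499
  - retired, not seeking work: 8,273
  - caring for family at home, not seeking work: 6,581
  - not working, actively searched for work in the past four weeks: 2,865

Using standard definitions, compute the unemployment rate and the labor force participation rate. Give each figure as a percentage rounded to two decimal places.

Employed = 35,530.
Unemployed = 499 + 2,865 = 3,364 (jobless and actively searching, or on temporary layoff).
Labor force = 35,530 + 3,364 = 38,894.
Not in labor force = 253 + 8,273 + 6,581 = 15,107 (those not working and not actively searching are outside the labor force — including those who want a job but have given up searching).
Civilian working-age population = 38,894 + 15,107 = 54,001.
Unemployment rate = 3,364 / 38,894 = 8.65%.
Labor force participation rate = 38,894 / 54,001 = 72.02%.

Unemployment rate ≈ 8.65%; labor force participation rate ≈ 72.02%.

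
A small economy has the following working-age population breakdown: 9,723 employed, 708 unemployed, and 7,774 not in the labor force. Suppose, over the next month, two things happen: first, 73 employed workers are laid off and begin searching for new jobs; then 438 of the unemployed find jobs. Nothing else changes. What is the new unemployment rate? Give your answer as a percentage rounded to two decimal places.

Initially, labor force = 9,723 + 708 = 10,431, so u = 708/10,431 = 6.79%.
After the first change, employed falls and unemployed rises by 73; labor force unchanged → E = 9,650, U = 781, labor force = 10,431.
After the second change, unemployed falls and employed rises by 438; labor force unchanged → E = 10,088, U = 343, labor force = 10,431.
New unemployment rate = 343 / 10,431 = 3.29%.

New unemployment rate ≈ 3.29%.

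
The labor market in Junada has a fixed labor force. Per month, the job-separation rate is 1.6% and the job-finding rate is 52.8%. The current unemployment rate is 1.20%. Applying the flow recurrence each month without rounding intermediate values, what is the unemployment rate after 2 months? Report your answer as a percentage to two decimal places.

With a fixed labor force, u_{t+1} = u_t + s·(1−u_t) − f·u_t = u_t·(1−s−f) + s.
Here 1−s−f = 0.456 and s = 0.016.
u_1 = 0.012000 × 0.456 + 0.016 = 0.021472.
u_2 = 0.021472 × 0.456 + 0.016 = 0.025791.

Unemployment rate after two months ≈ 2.58%.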